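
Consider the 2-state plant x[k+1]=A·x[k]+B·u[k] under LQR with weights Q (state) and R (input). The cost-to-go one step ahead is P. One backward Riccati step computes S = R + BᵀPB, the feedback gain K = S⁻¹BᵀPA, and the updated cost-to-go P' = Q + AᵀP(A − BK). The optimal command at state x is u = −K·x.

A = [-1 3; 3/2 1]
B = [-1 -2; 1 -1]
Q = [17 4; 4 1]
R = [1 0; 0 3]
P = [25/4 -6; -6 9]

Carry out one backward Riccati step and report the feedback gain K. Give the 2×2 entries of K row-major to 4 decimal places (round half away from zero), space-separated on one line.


1.2536 -0.4549 -0.0699 -0.9368

BᵀP = [-12.2500 15.0000; -6.5000 3.0000]
S = R + BᵀPB = [1 0; 0 3] + [27.2500 9.5000; 9.5000 10.0000] = [28.2500 9.5000; 9.5000 13.0000]
BᵀPA = [34.7500 -21.7500; 11.0000 -16.5000]
K = S⁻¹·BᵀPA = [1.2536 -0.4549; -0.0699 -0.9368]
A−BK = [0.1137 0.6715; 0.1764 0.5181]
AᵀP(A−BK) = [1.7065 -0.1381; -0.1381 3.8989]
P' = Q + AᵀP(A−BK) = [18.7065 3.8619; 3.8619 4.8989]
tr(P') = 23.6054


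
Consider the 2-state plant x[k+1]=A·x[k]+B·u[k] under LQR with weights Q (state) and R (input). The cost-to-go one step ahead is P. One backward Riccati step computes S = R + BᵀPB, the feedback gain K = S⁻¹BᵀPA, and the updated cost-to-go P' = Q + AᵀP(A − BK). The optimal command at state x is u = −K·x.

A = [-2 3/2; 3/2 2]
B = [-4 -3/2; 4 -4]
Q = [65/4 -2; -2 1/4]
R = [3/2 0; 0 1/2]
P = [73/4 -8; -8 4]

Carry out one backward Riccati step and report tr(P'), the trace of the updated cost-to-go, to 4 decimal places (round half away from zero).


17.0440

BᵀP = [-105.0000 48.0000; 4.6250 -4.0000]
S = R + BᵀPB = [3/2 0; 0 1/2] + [612.0000 -34.5000; -34.5000 9.0625] = [613.5000 -34.5000; -34.5000 9.5625]
BᵀPA = [282.0000 -61.5000; -15.2500 -1.0625]
K = S⁻¹·BᵀPA = [0.4641 -0.1336; 0.0798 -0.5931]
A−BK = [-0.0237 0.0759; -0.0374 0.1619]
AᵀP(A−BK) = [0.3280 -0.1203; -0.1203 0.2160]
P' = Q + AᵀP(A−BK) = [16.5780 -2.1203; -2.1203 0.4660]
tr(P') = 17.0440


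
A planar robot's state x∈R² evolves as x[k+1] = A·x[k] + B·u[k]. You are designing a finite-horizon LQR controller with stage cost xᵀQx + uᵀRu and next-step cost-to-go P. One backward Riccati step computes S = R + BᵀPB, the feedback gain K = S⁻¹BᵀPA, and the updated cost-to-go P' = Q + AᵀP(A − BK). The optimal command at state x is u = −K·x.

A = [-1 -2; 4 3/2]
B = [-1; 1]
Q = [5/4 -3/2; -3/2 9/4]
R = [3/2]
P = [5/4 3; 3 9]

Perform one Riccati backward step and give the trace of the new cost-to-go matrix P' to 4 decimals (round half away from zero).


40.6413

BᵀP = [1.7500 6.0000]
S = R + BᵀPB = [3/2] + [4.2500] = [5.7500]
BᵀPA = [22.2500 5.5000]
K = S⁻¹·BᵀPA = [3.8696 0.9565]
A−BK = [2.8696 -1.0435; 0.1304 0.5435]
AᵀP(A−BK) = [35.1522 6.7174; 6.7174 1.9891]
P' = Q + AᵀP(A−BK) = [36.4022 5.2174; 5.2174 4.2391]
tr(P') = 40.6413


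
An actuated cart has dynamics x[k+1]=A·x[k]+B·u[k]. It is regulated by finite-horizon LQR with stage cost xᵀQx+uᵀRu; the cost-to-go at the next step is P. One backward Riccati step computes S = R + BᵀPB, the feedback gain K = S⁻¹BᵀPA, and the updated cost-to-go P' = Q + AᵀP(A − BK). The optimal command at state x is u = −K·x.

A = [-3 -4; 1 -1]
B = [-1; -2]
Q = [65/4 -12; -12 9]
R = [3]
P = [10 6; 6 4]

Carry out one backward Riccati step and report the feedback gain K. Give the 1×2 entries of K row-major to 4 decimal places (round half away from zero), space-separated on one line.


BᵀP = [-22.0000 -14.0000]
S = R + BᵀPB = [3] + [50.0000] = [53.0000]
BᵀPA = [52.0000 102.0000]
K = S⁻¹·BᵀPA = [0.9811 1.9245]
A−BK = [-2.0189 -2.0755; 2.9623 2.8491]
AᵀP(A−BK) = [6.9811 9.9245; 9.9245 15.6981]
P' = Q + AᵀP(A−BK) = [23.2311 -2.0755; -2.0755 24.6981]
tr(P') = 47.9292

0.9811 1.9245


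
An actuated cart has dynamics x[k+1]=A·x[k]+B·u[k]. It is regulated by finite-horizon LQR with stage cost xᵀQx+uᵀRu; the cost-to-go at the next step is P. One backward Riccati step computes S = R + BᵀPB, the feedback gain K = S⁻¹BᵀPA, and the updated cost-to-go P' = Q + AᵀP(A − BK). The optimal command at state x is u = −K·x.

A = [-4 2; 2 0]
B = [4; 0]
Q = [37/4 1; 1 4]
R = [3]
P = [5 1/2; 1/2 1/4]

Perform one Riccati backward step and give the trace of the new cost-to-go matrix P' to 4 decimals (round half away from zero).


17.3825

BᵀP = [20.0000 2.0000]
S = R + BᵀPB = [3] + [80.0000] = [83.0000]
BᵀPA = [-76.0000 40.0000]
K = S⁻¹·BᵀPA = [-0.9157 0.4819]
A−BK = [-0.3373 0.0723; 2.0000 0.0000]
AᵀP(A−BK) = [3.4096 -1.3735; -1.3735 0.7229]
P' = Q + AᵀP(A−BK) = [12.6596 -0.3735; -0.3735 4.7229]
tr(P') = 17.3825


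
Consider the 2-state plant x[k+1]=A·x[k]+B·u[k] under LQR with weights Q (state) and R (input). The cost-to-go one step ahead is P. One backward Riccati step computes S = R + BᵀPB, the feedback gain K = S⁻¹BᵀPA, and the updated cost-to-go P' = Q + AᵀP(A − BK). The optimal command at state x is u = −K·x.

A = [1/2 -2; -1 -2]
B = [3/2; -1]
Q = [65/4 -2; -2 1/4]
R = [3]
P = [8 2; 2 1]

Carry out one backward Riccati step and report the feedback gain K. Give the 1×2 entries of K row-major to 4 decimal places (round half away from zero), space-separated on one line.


0.1875 -1.5000

BᵀP = [10.0000 2.0000]
S = R + BᵀPB = [3] + [13.0000] = [16.0000]
BᵀPA = [3.0000 -24.0000]
K = S⁻¹·BᵀPA = [0.1875 -1.5000]
A−BK = [0.2188 0.2500; -0.8125 -3.5000]
AᵀP(A−BK) = [0.4375 0.5000; 0.5000 16.0000]
P' = Q + AᵀP(A−BK) = [16.6875 -1.5000; -1.5000 16.2500]
tr(P') = 32.9375


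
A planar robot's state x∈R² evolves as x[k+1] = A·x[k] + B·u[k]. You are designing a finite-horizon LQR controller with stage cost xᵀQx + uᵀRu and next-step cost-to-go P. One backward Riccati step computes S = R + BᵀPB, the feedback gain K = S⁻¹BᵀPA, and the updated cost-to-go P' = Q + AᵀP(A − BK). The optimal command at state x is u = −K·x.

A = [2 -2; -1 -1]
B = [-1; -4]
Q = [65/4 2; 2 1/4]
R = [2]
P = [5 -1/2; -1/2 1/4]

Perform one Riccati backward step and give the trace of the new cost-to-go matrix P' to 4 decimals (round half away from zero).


BᵀP = [-3.0000 -0.5000]
S = R + BᵀPB = [2] + [5.0000] = [7.0000]
BᵀPA = [-5.5000 6.5000]
K = S⁻¹·BᵀPA = [-0.7857 0.9286]
A−BK = [1.2143 -1.0714; -4.1429 2.7143]
AᵀP(A−BK) = [17.9286 -14.6429; -14.6429 12.2143]
P' = Q + AᵀP(A−BK) = [34.1786 -12.6429; -12.6429 12.4643]
tr(P') = 46.6429

46.6429


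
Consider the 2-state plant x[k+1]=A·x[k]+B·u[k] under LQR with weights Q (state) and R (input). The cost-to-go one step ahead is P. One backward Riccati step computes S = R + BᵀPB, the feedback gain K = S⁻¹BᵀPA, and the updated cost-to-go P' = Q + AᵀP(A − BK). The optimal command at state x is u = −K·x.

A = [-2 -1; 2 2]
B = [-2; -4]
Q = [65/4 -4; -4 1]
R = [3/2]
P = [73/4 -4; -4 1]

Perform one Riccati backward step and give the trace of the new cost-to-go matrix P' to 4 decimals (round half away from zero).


43.2453

BᵀP = [-20.5000 4.0000]
S = R + BᵀPB = [3/2] + [25.0000] = [26.5000]
BᵀPA = [49.0000 28.5000]
K = S⁻¹·BᵀPA = [1.8491 1.0755]
A−BK = [1.6981 1.1509; 9.3962 6.3019]
AᵀP(A−BK) = [18.3962 11.8019; 11.8019 7.5991]
P' = Q + AᵀP(A−BK) = [34.6462 7.8019; 7.8019 8.5991]
tr(P') = 43.2453


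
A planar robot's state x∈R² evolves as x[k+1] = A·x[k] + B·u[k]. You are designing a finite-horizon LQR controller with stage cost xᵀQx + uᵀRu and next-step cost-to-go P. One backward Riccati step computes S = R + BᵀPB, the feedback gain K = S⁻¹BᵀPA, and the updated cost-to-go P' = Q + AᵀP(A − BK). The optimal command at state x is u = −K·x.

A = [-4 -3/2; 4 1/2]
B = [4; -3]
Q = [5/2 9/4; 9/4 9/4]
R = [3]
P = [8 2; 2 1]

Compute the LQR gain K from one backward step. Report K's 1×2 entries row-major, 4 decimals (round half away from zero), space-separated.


BᵀP = [26.0000 5.0000]
S = R + BᵀPB = [3] + [89.0000] = [92.0000]
BᵀPA = [-84.0000 -36.5000]
K = S⁻¹·BᵀPA = [-0.9130 -0.3967]
A−BK = [-0.3478 0.0870; 1.2609 -0.6902]
AᵀP(A−BK) = [3.3043 0.6739; 0.6739 0.7690]
P' = Q + AᵀP(A−BK) = [5.8043 2.9239; 2.9239 3.0190]
tr(P') = 8.8234

-0.9130 -0.3967


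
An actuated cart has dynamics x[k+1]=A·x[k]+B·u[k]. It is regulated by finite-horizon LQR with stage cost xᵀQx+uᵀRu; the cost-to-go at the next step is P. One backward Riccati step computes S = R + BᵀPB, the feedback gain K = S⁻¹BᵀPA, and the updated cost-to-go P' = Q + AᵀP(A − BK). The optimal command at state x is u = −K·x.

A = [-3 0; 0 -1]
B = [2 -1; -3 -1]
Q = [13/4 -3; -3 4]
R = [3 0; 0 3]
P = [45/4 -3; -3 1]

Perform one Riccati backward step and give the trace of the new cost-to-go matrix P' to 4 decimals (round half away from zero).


11.6610

BᵀP = [31.5000 -9.0000; -8.2500 2.0000]
S = R + BᵀPB = [3 0; 0 3] + [90.0000 -22.5000; -22.5000 6.2500] = [93.0000 -22.5000; -22.5000 9.2500]
BᵀPA = [-94.5000 9.0000; 24.7500 -2.0000]
K = S⁻¹·BᵀPA = [-0.8962 0.1081; 0.4958 0.0466]
A−BK = [-0.7119 -0.1695; -2.1928 -0.6292]
AᵀP(A−BK) = [4.2903 0.0572; 0.0572 0.1208]
P' = Q + AᵀP(A−BK) = [7.5403 -2.9428; -2.9428 4.1208]
tr(P') = 11.6610


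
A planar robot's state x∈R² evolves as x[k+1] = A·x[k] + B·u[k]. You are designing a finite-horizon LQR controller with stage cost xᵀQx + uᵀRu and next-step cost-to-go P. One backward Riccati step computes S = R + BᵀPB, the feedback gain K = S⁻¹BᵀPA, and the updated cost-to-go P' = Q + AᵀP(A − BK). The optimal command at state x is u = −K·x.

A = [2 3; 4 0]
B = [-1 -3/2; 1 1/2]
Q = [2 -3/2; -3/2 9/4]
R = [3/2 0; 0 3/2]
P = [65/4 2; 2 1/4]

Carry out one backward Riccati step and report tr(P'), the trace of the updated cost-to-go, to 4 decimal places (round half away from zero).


BᵀP = [-14.2500 -1.7500; -23.3750 -2.8750]
S = R + BᵀPB = [3/2 0; 0 3/2] + [12.5000 20.5000; 20.5000 33.6250] = [14.0000 20.5000; 20.5000 35.1250]
BᵀPA = [-35.5000 -42.7500; -58.2500 -70.1250]
K = S⁻¹·BᵀPA = [-0.7386 -0.8955; -1.2273 -1.4738]
A−BK = [-0.5795 -0.1062; 5.3523 1.6324]
AᵀP(A−BK) = [3.2898 3.8608; 3.8608 4.6170]
P' = Q + AᵀP(A−BK) = [5.2898 2.3608; 2.3608 6.8670]
tr(P') = 12.1568

12.1568


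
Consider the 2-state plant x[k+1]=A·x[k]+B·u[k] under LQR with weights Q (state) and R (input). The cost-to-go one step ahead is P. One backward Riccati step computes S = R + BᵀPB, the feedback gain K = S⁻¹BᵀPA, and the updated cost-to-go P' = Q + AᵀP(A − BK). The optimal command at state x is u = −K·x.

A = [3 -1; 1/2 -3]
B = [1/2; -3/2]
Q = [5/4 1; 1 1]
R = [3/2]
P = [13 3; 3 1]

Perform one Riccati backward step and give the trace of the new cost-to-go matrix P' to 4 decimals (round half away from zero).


BᵀP = [2.0000 0.0000]
S = R + BᵀPB = [3/2] + [1.0000] = [2.5000]
BᵀPA = [6.0000 -2.0000]
K = S⁻¹·BᵀPA = [2.4000 -0.8000]
A−BK = [1.8000 -0.6000; 4.1000 -4.2000]
AᵀP(A−BK) = [111.8500 -64.2000; -64.2000 38.4000]
P' = Q + AᵀP(A−BK) = [113.1000 -63.2000; -63.2000 39.4000]
tr(P') = 152.5000

152.5000


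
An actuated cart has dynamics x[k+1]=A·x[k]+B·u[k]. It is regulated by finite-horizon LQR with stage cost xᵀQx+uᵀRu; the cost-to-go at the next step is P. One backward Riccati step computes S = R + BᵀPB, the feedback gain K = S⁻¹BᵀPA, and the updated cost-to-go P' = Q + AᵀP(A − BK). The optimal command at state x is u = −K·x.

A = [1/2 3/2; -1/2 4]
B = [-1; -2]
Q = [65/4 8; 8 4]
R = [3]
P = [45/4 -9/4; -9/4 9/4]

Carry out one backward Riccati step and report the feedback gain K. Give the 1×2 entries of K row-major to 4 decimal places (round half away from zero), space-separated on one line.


BᵀP = [-6.7500 -2.2500]
S = R + BᵀPB = [3] + [11.2500] = [14.2500]
BᵀPA = [-2.2500 -19.1250]
K = S⁻¹·BᵀPA = [-0.1579 -1.3421]
A−BK = [0.3421 0.1579; -0.8158 1.3158]
AᵀP(A−BK) = [4.1447 -1.8947; -1.8947 8.6447]
P' = Q + AᵀP(A−BK) = [20.3947 6.1053; 6.1053 12.6447]
tr(P') = 33.0395

-0.1579 -1.3421


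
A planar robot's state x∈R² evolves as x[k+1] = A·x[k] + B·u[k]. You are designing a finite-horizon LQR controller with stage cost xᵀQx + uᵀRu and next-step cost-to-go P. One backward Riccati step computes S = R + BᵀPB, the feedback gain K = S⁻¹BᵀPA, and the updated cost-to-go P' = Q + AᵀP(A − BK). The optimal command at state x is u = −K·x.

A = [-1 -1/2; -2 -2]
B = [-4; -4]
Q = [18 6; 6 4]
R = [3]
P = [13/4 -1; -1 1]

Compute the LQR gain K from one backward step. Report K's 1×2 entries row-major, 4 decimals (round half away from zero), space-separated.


BᵀP = [-9.0000 0.0000]
S = R + BᵀPB = [3] + [36.0000] = [39.0000]
BᵀPA = [9.0000 4.5000]
K = S⁻¹·BᵀPA = [0.2308 0.1154]
A−BK = [-0.0769 -0.0385; -1.0769 -1.5385]
AᵀP(A−BK) = [1.1731 1.5865; 1.5865 2.2933]
P' = Q + AᵀP(A−BK) = [19.1731 7.5865; 7.5865 6.2933]
tr(P') = 25.4663

0.2308 0.1154


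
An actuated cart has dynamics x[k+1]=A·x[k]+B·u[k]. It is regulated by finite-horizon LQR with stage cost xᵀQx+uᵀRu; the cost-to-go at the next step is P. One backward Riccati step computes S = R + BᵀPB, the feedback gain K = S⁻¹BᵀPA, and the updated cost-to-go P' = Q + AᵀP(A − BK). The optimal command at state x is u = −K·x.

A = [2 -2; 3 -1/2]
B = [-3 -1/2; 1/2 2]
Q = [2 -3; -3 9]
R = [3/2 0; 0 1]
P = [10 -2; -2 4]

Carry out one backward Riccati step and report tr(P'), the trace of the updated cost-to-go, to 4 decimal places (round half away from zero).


BᵀP = [-31.0000 8.0000; -9.0000 9.0000]
S = R + BᵀPB = [3/2 0; 0 1] + [97.0000 31.5000; 31.5000 22.5000] = [98.5000 31.5000; 31.5000 23.5000]
BᵀPA = [-38.0000 58.0000; 9.0000 13.5000]
K = S⁻¹·BᵀPA = [-0.8896 0.7091; 1.5754 -0.3760]
A−BK = [0.1189 -0.0608; 0.2940 -0.1026]
AᵀP(A−BK) = [4.0163 -1.6713; -1.6713 0.9496]
P' = Q + AᵀP(A−BK) = [6.0163 -4.6713; -4.6713 9.9496]
tr(P') = 15.9659

15.9659


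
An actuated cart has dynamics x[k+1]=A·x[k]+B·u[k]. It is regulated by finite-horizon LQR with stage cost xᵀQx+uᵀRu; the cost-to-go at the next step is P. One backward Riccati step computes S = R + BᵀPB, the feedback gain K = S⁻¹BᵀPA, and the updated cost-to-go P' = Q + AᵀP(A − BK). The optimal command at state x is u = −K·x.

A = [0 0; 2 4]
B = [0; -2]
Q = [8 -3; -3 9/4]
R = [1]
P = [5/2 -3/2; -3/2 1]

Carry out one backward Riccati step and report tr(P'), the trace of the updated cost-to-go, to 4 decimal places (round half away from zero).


14.2500

BᵀP = [3.0000 -2.0000]
S = R + BᵀPB = [1] + [4.0000] = [5.0000]
BᵀPA = [-4.0000 -8.0000]
K = S⁻¹·BᵀPA = [-0.8000 -1.6000]
A−BK = [0.0000 0.0000; 0.4000 0.8000]
AᵀP(A−BK) = [0.8000 1.6000; 1.6000 3.2000]
P' = Q + AᵀP(A−BK) = [8.8000 -1.4000; -1.4000 5.4500]
tr(P') = 14.2500


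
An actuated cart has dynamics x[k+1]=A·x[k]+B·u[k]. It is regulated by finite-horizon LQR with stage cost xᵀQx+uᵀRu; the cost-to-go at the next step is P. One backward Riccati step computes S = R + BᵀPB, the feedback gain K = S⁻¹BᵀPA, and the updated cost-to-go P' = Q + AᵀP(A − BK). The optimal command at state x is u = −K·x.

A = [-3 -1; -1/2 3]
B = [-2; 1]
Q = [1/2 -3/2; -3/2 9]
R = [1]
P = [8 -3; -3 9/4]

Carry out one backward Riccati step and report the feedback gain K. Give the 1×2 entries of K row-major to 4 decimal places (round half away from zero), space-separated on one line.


BᵀP = [-19.0000 8.2500]
S = R + BᵀPB = [1] + [46.2500] = [47.2500]
BᵀPA = [52.8750 43.7500]
K = S⁻¹·BᵀPA = [1.1190 0.9259]
A−BK = [-0.7619 0.8519; -1.6190 2.0741]
AᵀP(A−BK) = [4.3929 -2.8333; -2.8333 5.7407]
P' = Q + AᵀP(A−BK) = [4.8929 -4.3333; -4.3333 14.7407]
tr(P') = 19.6336

1.1190 0.9259


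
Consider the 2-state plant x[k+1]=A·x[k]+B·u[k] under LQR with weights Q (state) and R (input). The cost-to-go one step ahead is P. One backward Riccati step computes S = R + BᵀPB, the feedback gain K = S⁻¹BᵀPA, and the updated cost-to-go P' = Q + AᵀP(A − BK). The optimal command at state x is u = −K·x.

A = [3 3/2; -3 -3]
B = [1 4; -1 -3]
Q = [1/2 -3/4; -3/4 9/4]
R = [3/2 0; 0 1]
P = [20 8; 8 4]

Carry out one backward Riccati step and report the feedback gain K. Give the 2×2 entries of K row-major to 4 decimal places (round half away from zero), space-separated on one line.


BᵀP = [12.0000 4.0000; 56.0000 20.0000]
S = R + BᵀPB = [3/2 0; 0 1] + [8.0000 36.0000; 36.0000 164.0000] = [9.5000 36.0000; 36.0000 165.0000]
BᵀPA = [24.0000 6.0000; 108.0000 24.0000]
K = S⁻¹·BᵀPA = [0.2652 0.4641; 0.5967 0.0442]
A−BK = [0.3481 0.8591; -0.9448 -2.4033]
AᵀP(A−BK) = [1.1934 2.0884; 2.0884 5.1547]
P' = Q + AᵀP(A−BK) = [1.6934 1.3384; 1.3384 7.4047]
tr(P') = 9.0981

0.2652 0.4641 0.5967 0.0442


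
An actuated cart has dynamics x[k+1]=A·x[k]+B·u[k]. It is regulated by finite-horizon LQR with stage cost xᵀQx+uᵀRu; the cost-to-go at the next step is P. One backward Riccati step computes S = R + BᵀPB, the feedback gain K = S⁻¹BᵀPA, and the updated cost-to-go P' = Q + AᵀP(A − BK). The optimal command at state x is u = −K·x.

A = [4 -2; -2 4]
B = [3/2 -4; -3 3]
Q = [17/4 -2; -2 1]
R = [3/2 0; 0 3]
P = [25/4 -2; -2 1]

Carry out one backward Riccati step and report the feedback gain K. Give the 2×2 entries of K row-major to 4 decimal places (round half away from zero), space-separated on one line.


BᵀP = [15.3750 -6.0000; -31.0000 11.0000]
S = R + BᵀPB = [3/2 0; 0 3] + [41.0625 -79.5000; -79.5000 157.0000] = [42.5625 -79.5000; -79.5000 160.0000]
BᵀPA = [73.5000 -54.7500; -146.0000 106.0000]
K = S⁻¹·BᵀPA = [0.3124 -0.6799; -0.7573 0.3247]
A−BK = [0.5023 0.3185; 1.2090 0.9862]
AᵀP(A−BK) = [2.4763 -0.6248; -0.6248 1.3599]
P' = Q + AᵀP(A−BK) = [6.7263 -2.6248; -2.6248 2.3599]
tr(P') = 9.0861

0.3124 -0.6799 -0.7573 0.3247


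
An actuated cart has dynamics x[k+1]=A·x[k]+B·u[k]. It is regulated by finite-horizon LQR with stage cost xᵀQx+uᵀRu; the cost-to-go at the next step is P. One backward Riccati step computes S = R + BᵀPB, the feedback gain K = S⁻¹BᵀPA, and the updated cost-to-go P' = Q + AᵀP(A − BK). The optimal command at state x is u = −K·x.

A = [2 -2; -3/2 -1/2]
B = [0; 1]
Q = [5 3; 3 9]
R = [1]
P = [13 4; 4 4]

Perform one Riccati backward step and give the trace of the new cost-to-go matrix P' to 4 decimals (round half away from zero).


BᵀP = [4.0000 4.0000]
S = R + BᵀPB = [1] + [4.0000] = [5.0000]
BᵀPA = [2.0000 -10.0000]
K = S⁻¹·BᵀPA = [0.4000 -2.0000]
A−BK = [2.0000 -2.0000; -1.9000 1.5000]
AᵀP(A−BK) = [36.2000 -37.0000; -37.0000 41.0000]
P' = Q + AᵀP(A−BK) = [41.2000 -34.0000; -34.0000 50.0000]
tr(P') = 91.2000

91.2000


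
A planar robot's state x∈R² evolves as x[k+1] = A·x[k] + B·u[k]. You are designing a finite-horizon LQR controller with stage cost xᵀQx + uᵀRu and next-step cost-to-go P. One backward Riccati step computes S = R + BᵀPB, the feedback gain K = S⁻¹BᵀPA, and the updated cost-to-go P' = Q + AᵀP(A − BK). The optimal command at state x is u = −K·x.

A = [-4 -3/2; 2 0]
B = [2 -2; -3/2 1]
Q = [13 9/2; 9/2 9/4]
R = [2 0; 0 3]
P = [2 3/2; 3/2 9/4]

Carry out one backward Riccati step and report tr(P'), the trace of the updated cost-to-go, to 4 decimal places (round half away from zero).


22.1717

BᵀP = [1.7500 -0.3750; -2.5000 -0.7500]
S = R + BᵀPB = [2 0; 0 3] + [4.0625 -3.8750; -3.8750 4.2500] = [6.0625 -3.8750; -3.8750 7.2500]
BᵀPA = [-7.7500 -2.6250; 8.5000 3.7500]
K = S⁻¹·BᵀPA = [-0.8035 -0.1555; 0.7430 0.4341]
A−BK = [-0.9071 -0.3207; 0.0518 -0.6674]
AᵀP(A−BK) = [4.4579 2.6048; 2.6048 2.4638]
P' = Q + AᵀP(A−BK) = [17.4579 7.1048; 7.1048 4.7138]
tr(P') = 22.1717


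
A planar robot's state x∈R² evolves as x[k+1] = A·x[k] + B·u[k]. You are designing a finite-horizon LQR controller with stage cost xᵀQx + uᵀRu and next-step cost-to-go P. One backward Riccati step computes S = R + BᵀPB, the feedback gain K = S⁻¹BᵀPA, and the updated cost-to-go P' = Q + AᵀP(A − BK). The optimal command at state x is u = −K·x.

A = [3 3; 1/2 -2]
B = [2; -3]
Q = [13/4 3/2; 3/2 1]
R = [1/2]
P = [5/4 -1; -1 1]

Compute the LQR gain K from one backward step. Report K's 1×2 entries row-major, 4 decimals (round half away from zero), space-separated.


BᵀP = [5.5000 -5.0000]
S = R + BᵀPB = [1/2] + [26.0000] = [26.5000]
BᵀPA = [14.0000 26.5000]
K = S⁻¹·BᵀPA = [0.5283 1.0000]
A−BK = [1.9434 1.0000; 2.0849 1.0000]
AᵀP(A−BK) = [1.1038 0.7500; 0.7500 0.7500]
P' = Q + AᵀP(A−BK) = [4.3538 2.2500; 2.2500 1.7500]
tr(P') = 6.1038

0.5283 1.0000


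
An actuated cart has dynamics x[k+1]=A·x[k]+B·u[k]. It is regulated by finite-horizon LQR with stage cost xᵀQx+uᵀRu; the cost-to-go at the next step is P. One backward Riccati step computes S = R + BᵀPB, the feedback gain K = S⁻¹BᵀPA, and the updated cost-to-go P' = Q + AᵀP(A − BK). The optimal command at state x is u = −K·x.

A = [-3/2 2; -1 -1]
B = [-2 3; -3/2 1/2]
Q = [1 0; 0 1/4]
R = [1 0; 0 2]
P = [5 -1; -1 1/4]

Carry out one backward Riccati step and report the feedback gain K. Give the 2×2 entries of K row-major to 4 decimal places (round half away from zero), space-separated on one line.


0.3176 -0.4426 -0.2504 0.4754

BᵀP = [-8.5000 1.6250; 14.5000 -2.8750]
S = R + BᵀPB = [1 0; 0 2] + [14.5625 -24.6875; -24.6875 42.0625] = [15.5625 -24.6875; -24.6875 44.0625]
BᵀPA = [11.1250 -18.6250; -18.8750 31.8750]
K = S⁻¹·BᵀPA = [0.3176 -0.4426; -0.2504 0.4754]
A−BK = [-0.1135 -0.3115; -0.3984 -1.9016]
AᵀP(A−BK) = [0.2400 -0.3525; -0.3525 0.8525]
P' = Q + AᵀP(A−BK) = [1.2400 -0.3525; -0.3525 1.1025]
tr(P') = 2.3424


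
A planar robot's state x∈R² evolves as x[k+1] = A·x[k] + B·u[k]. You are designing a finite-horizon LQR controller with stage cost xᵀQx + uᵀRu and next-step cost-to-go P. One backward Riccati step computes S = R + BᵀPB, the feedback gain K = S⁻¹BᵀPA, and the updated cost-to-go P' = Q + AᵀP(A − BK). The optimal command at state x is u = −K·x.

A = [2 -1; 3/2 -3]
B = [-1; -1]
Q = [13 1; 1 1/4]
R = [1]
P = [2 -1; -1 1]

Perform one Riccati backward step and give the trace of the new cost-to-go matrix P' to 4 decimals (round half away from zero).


BᵀP = [-1.0000 0.0000]
S = R + BᵀPB = [1] + [1.0000] = [2.0000]
BᵀPA = [-2.0000 1.0000]
K = S⁻¹·BᵀPA = [-1.0000 0.5000]
A−BK = [1.0000 -0.5000; 0.5000 -2.5000]
AᵀP(A−BK) = [2.2500 0.0000; 0.0000 4.5000]
P' = Q + AᵀP(A−BK) = [15.2500 1.0000; 1.0000 4.7500]
tr(P') = 20.0000

20.0000


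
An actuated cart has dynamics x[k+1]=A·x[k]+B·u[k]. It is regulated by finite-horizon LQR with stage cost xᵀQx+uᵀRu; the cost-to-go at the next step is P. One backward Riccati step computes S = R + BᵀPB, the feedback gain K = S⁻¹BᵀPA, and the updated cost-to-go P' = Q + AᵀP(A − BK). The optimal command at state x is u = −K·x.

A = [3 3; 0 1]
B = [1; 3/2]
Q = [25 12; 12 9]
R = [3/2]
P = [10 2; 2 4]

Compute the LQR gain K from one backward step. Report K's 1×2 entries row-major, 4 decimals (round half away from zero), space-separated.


BᵀP = [13.0000 8.0000]
S = R + BᵀPB = [3/2] + [25.0000] = [26.5000]
BᵀPA = [39.0000 47.0000]
K = S⁻¹·BᵀPA = [1.4717 1.7736]
A−BK = [1.5283 1.2264; -2.2075 -1.6604]
AᵀP(A−BK) = [32.6038 26.8302; 26.8302 22.6415]
P' = Q + AᵀP(A−BK) = [57.6038 38.8302; 38.8302 31.6415]
tr(P') = 89.2453

1.4717 1.7736


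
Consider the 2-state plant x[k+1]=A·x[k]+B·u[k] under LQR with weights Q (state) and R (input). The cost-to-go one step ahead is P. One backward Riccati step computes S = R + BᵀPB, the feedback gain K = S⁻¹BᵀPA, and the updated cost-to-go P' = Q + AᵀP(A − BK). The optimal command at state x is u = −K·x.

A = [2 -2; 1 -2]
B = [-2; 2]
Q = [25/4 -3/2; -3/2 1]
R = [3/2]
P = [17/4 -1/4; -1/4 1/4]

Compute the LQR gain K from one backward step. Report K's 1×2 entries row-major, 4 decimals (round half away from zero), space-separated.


BᵀP = [-9.0000 1.0000]
S = R + BᵀPB = [3/2] + [20.0000] = [21.5000]
BᵀPA = [-17.0000 16.0000]
K = S⁻¹·BᵀPA = [-0.7907 0.7442]
A−BK = [0.4186 -0.5116; 2.5814 -3.4884]
AᵀP(A−BK) = [2.8081 -3.3488; -3.3488 4.0930]
P' = Q + AᵀP(A−BK) = [9.0581 -4.8488; -4.8488 5.0930]
tr(P') = 14.1512

-0.7907 0.7442


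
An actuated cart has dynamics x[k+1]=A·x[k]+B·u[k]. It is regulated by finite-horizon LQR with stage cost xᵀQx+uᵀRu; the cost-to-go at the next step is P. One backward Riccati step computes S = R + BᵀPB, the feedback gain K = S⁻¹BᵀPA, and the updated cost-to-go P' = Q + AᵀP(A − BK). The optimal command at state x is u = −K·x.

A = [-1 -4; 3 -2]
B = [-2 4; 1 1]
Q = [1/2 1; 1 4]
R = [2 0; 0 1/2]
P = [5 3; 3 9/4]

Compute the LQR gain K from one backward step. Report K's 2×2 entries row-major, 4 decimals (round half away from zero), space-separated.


BᵀP = [-7.0000 -3.7500; 23.0000 14.2500]
S = R + BᵀPB = [2 0; 0 1/2] + [10.2500 -31.7500; -31.7500 106.2500] = [12.2500 -31.7500; -31.7500 106.7500]
BᵀPA = [-4.2500 35.5000; 19.7500 -120.5000]
K = S⁻¹·BᵀPA = [0.5786 -0.1210; 0.3571 -1.1648]
A−BK = [-1.2712 0.4172; 2.0642 -0.7142]
AᵀP(A−BK) = [2.6562 -1.0096; -1.0096 0.9378]
P' = Q + AᵀP(A−BK) = [3.1562 -0.0096; -0.0096 4.9378]
tr(P') = 8.0941

0.5786 -0.1210 0.3571 -1.1648


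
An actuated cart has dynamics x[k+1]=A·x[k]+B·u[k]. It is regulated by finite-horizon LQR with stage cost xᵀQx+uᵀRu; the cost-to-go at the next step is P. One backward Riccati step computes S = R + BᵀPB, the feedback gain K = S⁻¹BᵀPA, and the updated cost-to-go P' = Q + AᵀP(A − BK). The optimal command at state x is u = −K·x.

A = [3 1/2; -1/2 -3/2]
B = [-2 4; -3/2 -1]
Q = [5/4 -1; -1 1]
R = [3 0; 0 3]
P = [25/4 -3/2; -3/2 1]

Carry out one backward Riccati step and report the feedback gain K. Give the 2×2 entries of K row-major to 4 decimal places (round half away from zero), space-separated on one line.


BᵀP = [-10.2500 1.5000; 26.5000 -7.0000]
S = R + BᵀPB = [3 0; 0 3] + [18.2500 -42.5000; -42.5000 113.0000] = [21.2500 -42.5000; -42.5000 116.0000]
BᵀPA = [-31.5000 -7.3750; 83.0000 23.7500]
K = S⁻¹·BᵀPA = [-0.1920 0.2336; 0.6452 0.2903]
A−BK = [0.0353 -0.1941; -0.1429 -0.8593]
AᵀP(A−BK) = [1.4027 0.5112; 0.5112 0.8900]
P' = Q + AᵀP(A−BK) = [2.6527 -0.4888; -0.4888 1.8900]
tr(P') = 4.5427

-0.1920 0.2336 0.6452 0.2903


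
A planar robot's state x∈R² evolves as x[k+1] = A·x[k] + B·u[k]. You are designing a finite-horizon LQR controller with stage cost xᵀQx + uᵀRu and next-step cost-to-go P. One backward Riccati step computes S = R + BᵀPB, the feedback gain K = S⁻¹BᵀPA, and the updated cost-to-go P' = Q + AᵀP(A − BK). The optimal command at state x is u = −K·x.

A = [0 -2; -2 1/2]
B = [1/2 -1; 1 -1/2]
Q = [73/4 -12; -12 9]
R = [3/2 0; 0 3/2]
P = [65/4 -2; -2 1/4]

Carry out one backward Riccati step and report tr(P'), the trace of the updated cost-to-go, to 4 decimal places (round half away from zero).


BᵀP = [6.1250 -0.7500; -15.2500 1.8750]
S = R + BᵀPB = [3/2 0; 0 3/2] + [2.3125 -5.7500; -5.7500 14.3125] = [3.8125 -5.7500; -5.7500 15.8125]
BᵀPA = [1.5000 -12.6250; -3.7500 31.4375]
K = S⁻¹·BᵀPA = [0.0792 -0.6931; -0.2084 1.7361]
A−BK = [-0.2480 0.0827; -2.1834 2.0611]
AᵀP(A−BK) = [0.0999 -0.7000; -0.7000 5.7333]
P' = Q + AᵀP(A−BK) = [18.3499 -12.7000; -12.7000 14.7333]
tr(P') = 33.0832

33.0832


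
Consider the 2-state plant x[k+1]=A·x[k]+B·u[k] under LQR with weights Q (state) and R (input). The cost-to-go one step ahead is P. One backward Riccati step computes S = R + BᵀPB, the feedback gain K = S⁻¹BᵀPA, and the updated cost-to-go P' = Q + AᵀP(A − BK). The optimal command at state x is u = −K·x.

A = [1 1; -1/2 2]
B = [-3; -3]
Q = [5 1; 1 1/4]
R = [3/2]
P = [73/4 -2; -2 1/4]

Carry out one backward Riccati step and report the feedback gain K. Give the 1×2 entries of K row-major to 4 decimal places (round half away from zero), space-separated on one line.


BᵀP = [-48.7500 5.2500]
S = R + BᵀPB = [3/2] + [130.5000] = [132.0000]
BᵀPA = [-51.3750 -38.2500]
K = S⁻¹·BᵀPA = [-0.3892 -0.2898]
A−BK = [-0.1676 0.1307; -1.6676 1.1307]
AᵀP(A−BK) = [0.3171 0.1129; 0.1129 0.1662]
P' = Q + AᵀP(A−BK) = [5.3171 1.1129; 1.1129 0.4162]
tr(P') = 5.7333

-0.3892 -0.2898


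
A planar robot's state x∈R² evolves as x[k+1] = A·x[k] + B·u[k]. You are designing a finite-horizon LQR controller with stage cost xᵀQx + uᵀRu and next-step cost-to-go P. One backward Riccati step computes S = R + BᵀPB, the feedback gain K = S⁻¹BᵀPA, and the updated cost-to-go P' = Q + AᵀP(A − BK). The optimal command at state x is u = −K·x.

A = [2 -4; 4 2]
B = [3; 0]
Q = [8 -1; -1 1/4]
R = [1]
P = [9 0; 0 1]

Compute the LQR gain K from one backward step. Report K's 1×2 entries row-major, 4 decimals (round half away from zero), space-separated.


0.6585 -1.3171

BᵀP = [27.0000 0.0000]
S = R + BᵀPB = [1] + [81.0000] = [82.0000]
BᵀPA = [54.0000 -108.0000]
K = S⁻¹·BᵀPA = [0.6585 -1.3171]
A−BK = [0.0244 -0.0488; 4.0000 2.0000]
AᵀP(A−BK) = [16.4390 7.1220; 7.1220 5.7561]
P' = Q + AᵀP(A−BK) = [24.4390 6.1220; 6.1220 6.0061]
tr(P') = 30.4451


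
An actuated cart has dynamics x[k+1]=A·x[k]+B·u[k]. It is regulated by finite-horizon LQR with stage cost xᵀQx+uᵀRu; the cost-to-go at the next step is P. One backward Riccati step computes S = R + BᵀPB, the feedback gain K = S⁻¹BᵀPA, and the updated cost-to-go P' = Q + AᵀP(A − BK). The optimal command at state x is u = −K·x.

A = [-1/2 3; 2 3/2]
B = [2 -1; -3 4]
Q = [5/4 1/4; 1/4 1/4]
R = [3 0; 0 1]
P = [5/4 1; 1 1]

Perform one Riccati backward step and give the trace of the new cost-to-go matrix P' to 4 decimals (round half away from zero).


BᵀP = [-0.5000 -1.0000; 2.7500 3.0000]
S = R + BᵀPB = [3 0; 0 1] + [2.0000 -3.5000; -3.5000 9.2500] = [5.0000 -3.5000; -3.5000 10.2500]
BᵀPA = [-1.7500 -3.0000; 4.6250 12.7500]
K = S⁻¹·BᵀPA = [-0.0449 0.3558; 0.4359 1.3654]
A−BK = [0.0256 3.6538; 0.1218 -2.8942]
AᵀP(A−BK) = [0.2179 0.6827; 0.6827 6.1587]
P' = Q + AᵀP(A−BK) = [1.4679 0.9327; 0.9327 6.4087]
tr(P') = 7.8766

7.8766


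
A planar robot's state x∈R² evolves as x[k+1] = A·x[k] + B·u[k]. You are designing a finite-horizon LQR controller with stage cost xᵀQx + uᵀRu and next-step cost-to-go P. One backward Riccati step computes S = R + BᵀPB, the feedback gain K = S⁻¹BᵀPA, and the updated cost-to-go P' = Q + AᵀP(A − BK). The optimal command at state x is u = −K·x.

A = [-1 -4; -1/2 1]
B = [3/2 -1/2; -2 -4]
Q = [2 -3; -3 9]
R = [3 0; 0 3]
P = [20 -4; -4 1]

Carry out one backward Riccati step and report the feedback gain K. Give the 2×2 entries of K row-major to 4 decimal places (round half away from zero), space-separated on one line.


BᵀP = [38.0000 -8.0000; 6.0000 -2.0000]
S = R + BᵀPB = [3 0; 0 3] + [73.0000 13.0000; 13.0000 5.0000] = [76.0000 13.0000; 13.0000 8.0000]
BᵀPA = [-34.0000 -160.0000; -5.0000 -26.0000]
K = S⁻¹·BᵀPA = [-0.4715 -2.1458; 0.1412 0.2369]
A−BK = [-0.2221 -0.6629; -0.8781 -2.3440]
AᵀP(A−BK) = [0.9243 3.7278; 3.7278 15.8337]
P' = Q + AᵀP(A−BK) = [2.9243 0.7278; 0.7278 24.8337]
tr(P') = 27.7580

-0.4715 -2.1458 0.1412 0.2369


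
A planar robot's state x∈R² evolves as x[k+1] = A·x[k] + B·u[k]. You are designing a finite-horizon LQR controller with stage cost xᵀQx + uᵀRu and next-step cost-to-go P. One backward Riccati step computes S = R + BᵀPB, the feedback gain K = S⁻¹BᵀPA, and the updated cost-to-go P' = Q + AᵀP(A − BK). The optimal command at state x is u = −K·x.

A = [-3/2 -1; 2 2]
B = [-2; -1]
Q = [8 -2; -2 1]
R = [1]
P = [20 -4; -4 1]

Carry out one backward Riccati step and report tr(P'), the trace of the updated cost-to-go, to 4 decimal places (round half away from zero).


14.0606

BᵀP = [-36.0000 7.0000]
S = R + BᵀPB = [1] + [65.0000] = [66.0000]
BᵀPA = [68.0000 50.0000]
K = S⁻¹·BᵀPA = [1.0303 0.7576]
A−BK = [0.5606 0.5152; 3.0303 2.7576]
AᵀP(A−BK) = [2.9394 2.4848; 2.4848 2.1212]
P' = Q + AᵀP(A−BK) = [10.9394 0.4848; 0.4848 3.1212]
tr(P') = 14.0606


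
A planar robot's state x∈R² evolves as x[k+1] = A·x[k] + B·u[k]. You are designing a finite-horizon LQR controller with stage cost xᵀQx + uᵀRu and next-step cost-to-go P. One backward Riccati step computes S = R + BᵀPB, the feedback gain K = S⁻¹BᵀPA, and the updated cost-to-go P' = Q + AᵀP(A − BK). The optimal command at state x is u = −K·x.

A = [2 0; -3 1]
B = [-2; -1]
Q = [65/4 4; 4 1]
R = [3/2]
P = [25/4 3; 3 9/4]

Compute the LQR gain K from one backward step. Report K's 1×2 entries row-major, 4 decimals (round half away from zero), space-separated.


-0.1534 -0.2025

BᵀP = [-15.5000 -8.2500]
S = R + BᵀPB = [3/2] + [39.2500] = [40.7500]
BᵀPA = [-6.2500 -8.2500]
K = S⁻¹·BᵀPA = [-0.1534 -0.2025]
A−BK = [1.6933 -0.4049; -3.1534 0.7975]
AᵀP(A−BK) = [8.2914 -2.0153; -2.0153 0.5798]
P' = Q + AᵀP(A−BK) = [24.5414 1.9847; 1.9847 1.5798]
tr(P') = 26.1212


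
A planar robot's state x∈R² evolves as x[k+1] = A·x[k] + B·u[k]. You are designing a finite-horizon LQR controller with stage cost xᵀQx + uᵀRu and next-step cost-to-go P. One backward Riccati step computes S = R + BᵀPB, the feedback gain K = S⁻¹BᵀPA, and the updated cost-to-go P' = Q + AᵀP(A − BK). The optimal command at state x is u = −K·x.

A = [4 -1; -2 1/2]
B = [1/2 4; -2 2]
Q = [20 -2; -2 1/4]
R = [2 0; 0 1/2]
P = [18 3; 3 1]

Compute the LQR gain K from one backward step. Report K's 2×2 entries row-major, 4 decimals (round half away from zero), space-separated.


BᵀP = [3.0000 -0.5000; 78.0000 14.0000]
S = R + BᵀPB = [2 0; 0 1/2] + [2.5000 11.0000; 11.0000 340.0000] = [4.5000 11.0000; 11.0000 340.5000]
BᵀPA = [13.0000 -3.2500; 284.0000 -71.0000]
K = S⁻¹·BᵀPA = [0.9229 -0.2307; 0.8043 -0.2011]
A−BK = [0.3215 -0.0804; -1.7626 0.4407]
AᵀP(A−BK) = [3.5943 -0.8986; -0.8986 0.2246]
P' = Q + AᵀP(A−BK) = [23.5943 -2.8986; -2.8986 0.4746]
tr(P') = 24.0690

0.9229 -0.2307 0.8043 -0.2011


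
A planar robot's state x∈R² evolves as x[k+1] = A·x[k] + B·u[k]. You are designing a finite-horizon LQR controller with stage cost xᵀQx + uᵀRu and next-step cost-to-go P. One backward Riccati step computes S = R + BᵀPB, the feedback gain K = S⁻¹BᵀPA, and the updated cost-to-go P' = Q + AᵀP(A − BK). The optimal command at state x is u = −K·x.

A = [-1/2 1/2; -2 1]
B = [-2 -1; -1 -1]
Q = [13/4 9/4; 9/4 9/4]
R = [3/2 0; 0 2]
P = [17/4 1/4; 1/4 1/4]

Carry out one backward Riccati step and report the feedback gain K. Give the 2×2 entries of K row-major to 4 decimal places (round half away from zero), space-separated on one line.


0.2135 -0.2031 0.1745 -0.1172

BᵀP = [-8.7500 -0.7500; -4.5000 -0.5000]
S = R + BᵀPB = [3/2 0; 0 2] + [18.2500 9.5000; 9.5000 5.0000] = [19.7500 9.5000; 9.5000 7.0000]
BᵀPA = [5.8750 -5.1250; 3.2500 -2.7500]
K = S⁻¹·BᵀPA = [0.2135 -0.2031; 0.1745 -0.1172]
A−BK = [0.1016 -0.0234; -1.6120 0.6797]
AᵀP(A−BK) = [0.7409 -0.3633; -0.3633 0.1992]
P' = Q + AᵀP(A−BK) = [3.9909 1.8867; 1.8867 2.4492]
tr(P') = 6.4401


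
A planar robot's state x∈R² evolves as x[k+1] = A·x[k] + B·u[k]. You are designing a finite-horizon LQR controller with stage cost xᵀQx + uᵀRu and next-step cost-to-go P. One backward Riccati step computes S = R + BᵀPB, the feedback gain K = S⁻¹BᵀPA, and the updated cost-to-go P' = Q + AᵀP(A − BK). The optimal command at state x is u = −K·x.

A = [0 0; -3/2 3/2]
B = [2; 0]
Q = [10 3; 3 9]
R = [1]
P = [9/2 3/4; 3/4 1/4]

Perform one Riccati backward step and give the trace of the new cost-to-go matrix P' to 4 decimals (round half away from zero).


BᵀP = [9.0000 1.5000]
S = R + BᵀPB = [1] + [18.0000] = [19.0000]
BᵀPA = [-2.2500 2.2500]
K = S⁻¹·BᵀPA = [-0.1184 0.1184]
A−BK = [0.2368 -0.2368; -1.5000 1.5000]
AᵀP(A−BK) = [0.2961 -0.2961; -0.2961 0.2961]
P' = Q + AᵀP(A−BK) = [10.2961 2.7039; 2.7039 9.2961]
tr(P') = 19.5921

19.5921


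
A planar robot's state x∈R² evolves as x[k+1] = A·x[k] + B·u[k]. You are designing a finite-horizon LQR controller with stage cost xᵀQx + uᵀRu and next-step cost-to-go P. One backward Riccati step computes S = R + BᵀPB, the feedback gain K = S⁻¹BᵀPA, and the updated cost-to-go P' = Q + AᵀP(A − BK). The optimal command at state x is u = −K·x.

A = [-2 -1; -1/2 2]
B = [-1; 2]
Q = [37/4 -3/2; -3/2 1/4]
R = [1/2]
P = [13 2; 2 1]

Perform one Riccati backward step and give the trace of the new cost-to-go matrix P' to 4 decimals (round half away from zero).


32.1184

BᵀP = [-9.0000 0.0000]
S = R + BᵀPB = [1/2] + [9.0000] = [9.5000]
BᵀPA = [18.0000 9.0000]
K = S⁻¹·BᵀPA = [1.8947 0.9474]
A−BK = [-0.1053 -0.0526; -4.2895 0.1053]
AᵀP(A−BK) = [22.1447 0.9474; 0.9474 0.4737]
P' = Q + AᵀP(A−BK) = [31.3947 -0.5526; -0.5526 0.7237]
tr(P') = 32.1184


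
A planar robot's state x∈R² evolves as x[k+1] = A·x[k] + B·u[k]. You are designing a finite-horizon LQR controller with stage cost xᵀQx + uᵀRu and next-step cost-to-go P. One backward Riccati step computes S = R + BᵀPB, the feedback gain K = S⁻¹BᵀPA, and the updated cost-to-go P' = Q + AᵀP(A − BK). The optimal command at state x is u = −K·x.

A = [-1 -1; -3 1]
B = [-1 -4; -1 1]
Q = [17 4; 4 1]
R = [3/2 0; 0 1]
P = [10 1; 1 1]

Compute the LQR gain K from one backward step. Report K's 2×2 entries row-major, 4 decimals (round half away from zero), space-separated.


1.2836 -0.2687 -0.0384 0.3070

BᵀP = [-11.0000 -2.0000; -39.0000 -3.0000]
S = R + BᵀPB = [3/2 0; 0 1] + [13.0000 42.0000; 42.0000 153.0000] = [14.5000 42.0000; 42.0000 154.0000]
BᵀPA = [17.0000 9.0000; 48.0000 36.0000]
K = S⁻¹·BᵀPA = [1.2836 -0.2687; -0.0384 0.3070]
A−BK = [0.1301 -0.0405; -1.6780 0.4243]
AᵀP(A−BK) = [5.0213 -1.1706; -1.1706 0.3646]
P' = Q + AᵀP(A−BK) = [22.0213 2.8294; 2.8294 1.3646]
tr(P') = 23.3859


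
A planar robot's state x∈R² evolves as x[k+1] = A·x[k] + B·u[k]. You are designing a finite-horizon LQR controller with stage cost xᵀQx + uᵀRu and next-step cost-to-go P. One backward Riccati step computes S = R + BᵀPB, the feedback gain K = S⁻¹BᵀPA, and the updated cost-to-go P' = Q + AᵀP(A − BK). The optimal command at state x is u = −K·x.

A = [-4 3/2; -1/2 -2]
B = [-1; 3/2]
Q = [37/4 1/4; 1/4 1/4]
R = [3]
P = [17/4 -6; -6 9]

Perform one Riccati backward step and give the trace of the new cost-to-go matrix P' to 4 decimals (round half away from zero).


20.0196

BᵀP = [-13.2500 19.5000]
S = R + BᵀPB = [3] + [42.5000] = [45.5000]
BᵀPA = [43.2500 -58.8750]
K = S⁻¹·BᵀPA = [0.9505 -1.2940]
A−BK = [-3.0495 0.2060; -1.9258 -0.0591]
AᵀP(A−BK) = [5.1387 -4.0364; -4.0364 5.3808]
P' = Q + AᵀP(A−BK) = [14.3887 -3.7864; -3.7864 5.6308]
tr(P') = 20.0196


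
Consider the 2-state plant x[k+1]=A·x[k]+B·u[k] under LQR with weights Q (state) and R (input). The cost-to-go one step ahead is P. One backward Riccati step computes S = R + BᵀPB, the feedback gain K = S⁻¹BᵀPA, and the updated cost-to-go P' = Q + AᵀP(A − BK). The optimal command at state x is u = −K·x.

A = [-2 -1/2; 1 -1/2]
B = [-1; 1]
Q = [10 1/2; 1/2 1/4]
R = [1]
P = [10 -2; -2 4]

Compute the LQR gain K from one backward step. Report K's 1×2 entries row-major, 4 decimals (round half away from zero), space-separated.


BᵀP = [-12.0000 6.0000]
S = R + BᵀPB = [1] + [18.0000] = [19.0000]
BᵀPA = [30.0000 3.0000]
K = S⁻¹·BᵀPA = [1.5789 0.1579]
A−BK = [-0.4211 -0.3421; -0.5789 -0.6579]
AᵀP(A−BK) = [4.6316 2.2632; 2.2632 2.0263]
P' = Q + AᵀP(A−BK) = [14.6316 2.7632; 2.7632 2.2763]
tr(P') = 16.9079

1.5789 0.1579


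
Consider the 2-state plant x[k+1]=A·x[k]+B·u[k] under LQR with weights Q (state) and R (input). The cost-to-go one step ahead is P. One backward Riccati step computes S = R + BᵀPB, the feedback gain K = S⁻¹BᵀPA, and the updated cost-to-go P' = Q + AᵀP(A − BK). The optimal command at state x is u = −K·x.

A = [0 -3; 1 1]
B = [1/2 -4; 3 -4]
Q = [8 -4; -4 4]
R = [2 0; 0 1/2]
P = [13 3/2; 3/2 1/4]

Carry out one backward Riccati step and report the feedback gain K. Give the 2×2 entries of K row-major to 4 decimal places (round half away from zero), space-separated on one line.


BᵀP = [11.0000 1.5000; -58.0000 -7.0000]
S = R + BᵀPB = [2 0; 0 1/2] + [10.0000 -50.0000; -50.0000 260.0000] = [12.0000 -50.0000; -50.0000 260.5000]
BᵀPA = [1.5000 -31.5000; -7.0000 167.0000]
K = S⁻¹·BᵀPA = [0.0651 0.2304; -0.0144 0.6853]
A−BK = [-0.0901 -0.3740; 0.7472 3.0499]
AᵀP(A−BK) = [0.0517 0.2015; 0.2015 1.0629]
P' = Q + AᵀP(A−BK) = [8.0517 -3.7985; -3.7985 5.0629]
tr(P') = 13.1146

0.0651 0.2304 -0.0144 0.6853
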